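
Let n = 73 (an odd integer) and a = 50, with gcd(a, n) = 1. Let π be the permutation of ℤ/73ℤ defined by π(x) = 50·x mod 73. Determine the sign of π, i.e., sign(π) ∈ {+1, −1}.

Trace 8: π^k(8) = [8, 35, 71, 46, 37, 25, 9] for k=0..6.
3 cycles of lengths [36, 36, 1].
With 3 cycles on 73 points, sign = (−1)^{73−3} = +1.
The Jacobi symbol (50|73) = +1 (Zolotarev) agrees.

+1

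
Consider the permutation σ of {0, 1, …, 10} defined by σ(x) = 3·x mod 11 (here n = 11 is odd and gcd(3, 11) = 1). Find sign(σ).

Trace 3: π^k(3) = [3, 9, 5, 4, 1] for k=0..4.
The orbit structure of x ↦ 3x mod 11: 3 orbits of sizes [5, 5, 1].
11 − 3 = 8 transpositions; sign(π) = (−1)^8 = +1.

+1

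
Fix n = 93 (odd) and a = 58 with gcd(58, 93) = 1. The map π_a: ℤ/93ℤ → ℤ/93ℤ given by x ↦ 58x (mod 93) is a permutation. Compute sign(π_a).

-1

Orbit of 4 under x↦58x: [4, 46, 64, 85, 1, 58, 16]… (length divides ord_93(58)).
The orbit structure of x ↦ 58x mod 93: 12 orbits of sizes [10, 10, 10, 10, 10, 10, 10, 10, 10, 1, 1, 1].
sign(π) = (−1)^{n − #cycles} = (−1)^{93−12} = (−1)^81 = -1.
Check: (58/93) = -1 by Zolotarev.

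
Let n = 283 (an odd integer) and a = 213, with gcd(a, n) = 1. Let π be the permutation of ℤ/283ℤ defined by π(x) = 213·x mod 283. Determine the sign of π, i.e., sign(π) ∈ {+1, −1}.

-1

Trace 273: π^k(273) = [273, 134, 242, 40, 30, 164, 123] for k=0..6.
Decompose π into cycles: lengths [282, 1] (2 cycles, including the fixed point 0).
n − c = 283 − 2 = 281; sign = (−1)^281 = -1.
Zolotarev: (213|283) = -1, matching the cycle-count sign.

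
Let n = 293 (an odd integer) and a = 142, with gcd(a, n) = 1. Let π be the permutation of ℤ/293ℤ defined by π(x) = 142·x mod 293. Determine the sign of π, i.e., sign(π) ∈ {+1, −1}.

Orbit of 168 under x↦142x: [168, 123, 179, 220, 182, 60, 23]… (length divides ord_293(142)).
Cycle lengths of π_142 on ℤ/293ℤ: [292, 1]; 2 cycles in total.
293 − 2 = 291 transpositions; sign(π) = (−1)^291 = -1.
(142|293)_J = -1 (Zolotarev's lemma cross-check).

-1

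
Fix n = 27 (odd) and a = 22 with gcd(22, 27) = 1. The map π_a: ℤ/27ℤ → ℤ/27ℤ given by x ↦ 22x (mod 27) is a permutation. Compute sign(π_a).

Trace 1: π^k(1) = [1, 22, 25, 10, 4, 7, 19] for k=0..6.
Cycle lengths of π_22 on ℤ/27ℤ: [9, 9, 3, 3, 1, 1, 1]; 7 cycles in total.
27 − 7 = 20 transpositions; sign(π) = (−1)^20 = +1.
The Jacobi symbol (22|27) = +1 (Zolotarev) agrees.

+1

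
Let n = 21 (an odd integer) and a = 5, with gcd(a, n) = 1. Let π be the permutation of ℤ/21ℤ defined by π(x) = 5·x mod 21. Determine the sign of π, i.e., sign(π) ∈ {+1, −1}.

+1

Orbit of 4 under x↦5x: [4, 20, 16, 17, 1, 5]… (length divides ord_21(5)).
π_5 has 5 disjoint cycles with lengths [6, 6, 6, 2, 1] on {0,…,20}.
sign(π) = (−1)^{n − #cycles} = (−1)^{21−5} = (−1)^16 = +1.
Check: (5/21) = +1 by Zolotarev.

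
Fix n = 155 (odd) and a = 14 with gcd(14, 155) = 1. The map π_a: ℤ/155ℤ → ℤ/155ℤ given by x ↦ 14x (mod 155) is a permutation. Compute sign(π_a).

+1

Start at x=36: 36 → 39 → 81 → 49 → 66 → 149 → 71 → … (one orbit).
The orbit structure of x ↦ 14x mod 155: 9 orbits of sizes [30, 30, 30, 30, 15, 15, 2, 2, 1].
9 cycles on 155: each ℓ→(−1)^(ℓ−1), product (−1)^146 = +1.
The Jacobi symbol (14|155) = +1 (Zolotarev) agrees.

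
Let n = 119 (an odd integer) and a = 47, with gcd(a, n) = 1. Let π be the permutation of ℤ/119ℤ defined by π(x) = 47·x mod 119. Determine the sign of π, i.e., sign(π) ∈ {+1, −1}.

-1

Orbit of 50 under x↦47x: [50, 89, 18, 13, 16, 38, 1]… (length divides ord_119(47)).
Cycle type of π: 12×8 + 6 + 4×4 + 1; total 14 cycles.
With 14 cycles on 119 points, sign = (−1)^{119−14} = -1.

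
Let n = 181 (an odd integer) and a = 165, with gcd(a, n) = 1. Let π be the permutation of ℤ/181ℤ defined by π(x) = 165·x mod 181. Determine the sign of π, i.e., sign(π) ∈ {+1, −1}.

+1

Trace 42: π^k(42) = [42, 52, 73, 99, 45, 4, 117] for k=0..6.
Cycle type of π: 90×2 + 1; total 3 cycles.
181 − 3 = 178 transpositions; sign(π) = (−1)^178 = +1.
The Jacobi symbol (165|181) = +1 (Zolotarev) agrees.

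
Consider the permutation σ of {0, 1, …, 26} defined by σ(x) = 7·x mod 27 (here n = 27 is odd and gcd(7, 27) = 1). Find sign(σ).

Orbit of 13 under x↦7x: [13, 10, 16, 4, 1, 7, 22]… (length divides ord_27(7)).
Decompose π into cycles: lengths [9, 9, 3, 3, 1, 1, 1] (7 cycles, including the fixed point 0).
n − c = 27 − 7 = 20; sign = (−1)^20 = +1.
Via Zolotarev, sign(π_{7}) = (7|27) = +1.

+1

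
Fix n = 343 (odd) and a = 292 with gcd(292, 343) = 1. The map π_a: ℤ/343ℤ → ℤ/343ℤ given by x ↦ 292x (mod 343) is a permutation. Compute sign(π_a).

Orbit of 117 under x↦292x: [117, 207, 76, 240, 108, 323, 334]… (length divides ord_343(292)).
π_292 has 4 disjoint cycles with lengths [294, 42, 6, 1] on {0,…,342}.
Σ(ℓ_i−1) = 343−4 = 339; sign = (−1)^339 = -1.
Zolotarev: (292|343) = -1, matching the cycle-count sign.

-1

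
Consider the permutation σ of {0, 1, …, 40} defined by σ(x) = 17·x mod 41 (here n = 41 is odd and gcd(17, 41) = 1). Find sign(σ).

Orbit of 19 under x↦17x: [19, 36, 38, 31, 35, 21, 29]… (length divides ord_41(17)).
Cycle lengths of π_17 on ℤ/41ℤ: [40, 1]; 2 cycles in total.
sign(π) = (−1)^{n − #cycles} = (−1)^{41−2} = (−1)^39 = -1.
(17|41)_J = -1 (Zolotarev's lemma cross-check).

-1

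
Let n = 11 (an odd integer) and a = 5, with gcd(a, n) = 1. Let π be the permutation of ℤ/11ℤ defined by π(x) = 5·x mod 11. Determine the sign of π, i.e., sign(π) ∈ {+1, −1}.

Orbit of 1 under x↦5x: [1, 5, 3, 4, 9]… (length divides ord_11(5)).
Cycle type of π: 5×2 + 1; total 3 cycles.
3 cycles on 11: each ℓ→(−1)^(ℓ−1), product (−1)^8 = +1.

+1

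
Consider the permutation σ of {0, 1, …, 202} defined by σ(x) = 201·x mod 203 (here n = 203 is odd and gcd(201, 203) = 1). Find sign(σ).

+1

Start at x=75: 75 → 53 → 97 → 9 → 185 → 36 → 131 → … (one orbit).
5 cycles of lengths [84, 84, 28, 6, 1].
sign(π) = (−1)^{n − #cycles} = (−1)^{203−5} = (−1)^198 = +1.
The Jacobi symbol (201|203) = +1 (Zolotarev) agrees.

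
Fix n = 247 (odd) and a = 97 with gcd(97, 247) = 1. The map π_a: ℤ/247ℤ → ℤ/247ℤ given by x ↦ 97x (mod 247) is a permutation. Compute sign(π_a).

+1

Start at x=1: 1 → 97 → 23 → 8 → 35 → 184 → 64 → … (one orbit).
Cycle lengths of π_97 on ℤ/247ℤ: [36, 36, 36, 36, 36, 36, 18, 12, 1]; 9 cycles in total.
sign(π) = (−1)^{n − #cycles} = (−1)^{247−9} = (−1)^238 = +1.
The Jacobi symbol (97|247) = +1 (Zolotarev) agrees.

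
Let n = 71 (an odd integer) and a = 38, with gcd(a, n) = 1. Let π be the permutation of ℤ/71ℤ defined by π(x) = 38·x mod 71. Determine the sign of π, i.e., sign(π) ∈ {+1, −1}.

Trace 6: π^k(6) = [6, 15, 2, 5, 48, 49, 16] for k=0..6.
The orbit structure of x ↦ 38x mod 71: 3 orbits of sizes [35, 35, 1].
sign(π) = (−1)^{n − #cycles} = (−1)^{71−3} = (−1)^68 = +1.

+1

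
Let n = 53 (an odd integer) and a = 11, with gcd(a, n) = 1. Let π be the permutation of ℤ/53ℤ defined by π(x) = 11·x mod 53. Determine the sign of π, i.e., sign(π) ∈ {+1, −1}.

+1

Start at x=7: 7 → 24 → 52 → 42 → 38 → 47 → 40 → … (one orbit).
The orbit structure of x ↦ 11x mod 53: 3 orbits of sizes [26, 26, 1].
Σ(ℓ_i−1) = 53−3 = 50; sign = (−1)^50 = +1.
Via Zolotarev, sign(π_{11}) = (11|53) = +1.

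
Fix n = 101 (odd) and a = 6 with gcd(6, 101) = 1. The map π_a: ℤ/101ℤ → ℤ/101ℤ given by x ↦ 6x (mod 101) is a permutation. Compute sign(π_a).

Start at x=87: 87 → 17 → 1 → 6 → 36 → 14 → 84 → … (one orbit).
Decompose π into cycles: lengths [10, 10, 10, 10, 10, 10, 10, 10, 10, 10, 1] (11 cycles, including the fixed point 0).
Σ(ℓ_i−1) = 101−11 = 90; sign = (−1)^90 = +1.

+1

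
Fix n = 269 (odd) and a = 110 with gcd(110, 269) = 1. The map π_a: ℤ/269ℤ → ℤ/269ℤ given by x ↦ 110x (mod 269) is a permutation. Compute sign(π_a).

Trace 115: π^k(115) = [115, 7, 232, 234, 185, 175, 151] for k=0..6.
Cycle type of π: 268 + 1; total 2 cycles.
sign(π) = (−1)^{n − #cycles} = (−1)^{269−2} = (−1)^267 = -1.

-1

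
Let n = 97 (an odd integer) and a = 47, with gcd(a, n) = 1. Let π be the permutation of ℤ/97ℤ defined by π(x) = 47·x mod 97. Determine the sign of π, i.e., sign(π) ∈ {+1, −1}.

+1

Trace 96: π^k(96) = [96, 50, 22, 64, 1, 47, 75] for k=0..6.
13 cycles of lengths [8, 8, 8, 8, 8, 8, 8, 8, 8, 8, 8, 8, 1].
97 − 13 = 84 transpositions; sign(π) = (−1)^84 = +1.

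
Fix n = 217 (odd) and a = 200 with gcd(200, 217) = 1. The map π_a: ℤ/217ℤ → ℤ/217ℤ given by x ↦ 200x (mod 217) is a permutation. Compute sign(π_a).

+1

Orbit of 9 under x↦200x: [9, 64, 214, 51, 1, 200, 72]… (length divides ord_217(200)).
Cycle lengths of π_200 on ℤ/217ℤ: [15, 15, 15, 15, 15, 15, 15, 15, 15, 15, 15, 15, 15, 15, 3, 3, 1]; 17 cycles in total.
Σ(ℓ_i−1) = 217−17 = 200; sign = (−1)^200 = +1.
Via Zolotarev, sign(π_{200}) = (200|217) = +1.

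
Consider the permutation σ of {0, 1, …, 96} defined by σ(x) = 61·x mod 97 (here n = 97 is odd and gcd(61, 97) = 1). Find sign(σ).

+1

Orbit of 1 under x↦61x: [1, 61, 35]… (length divides ord_97(61)).
Cycle type of π: 3×32 + 1; total 33 cycles.
With 33 cycles on 97 points, sign = (−1)^{97−33} = +1.
Zolotarev: (61|97) = +1, matching the cycle-count sign.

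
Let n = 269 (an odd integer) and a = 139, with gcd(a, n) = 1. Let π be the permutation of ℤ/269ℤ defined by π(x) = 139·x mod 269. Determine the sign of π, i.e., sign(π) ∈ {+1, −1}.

Start at x=251: 251 → 188 → 39 → 41 → 50 → 225 → 71 → … (one orbit).
Decompose π into cycles: lengths [268, 1] (2 cycles, including the fixed point 0).
2 cycles on 269: each ℓ→(−1)^(ℓ−1), product (−1)^267 = -1.
The Jacobi symbol (139|269) = -1 (Zolotarev) agrees.

-1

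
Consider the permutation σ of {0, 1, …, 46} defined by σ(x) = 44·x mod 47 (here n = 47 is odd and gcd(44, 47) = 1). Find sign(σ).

-1

Orbit of 31 under x↦44x: [31, 1, 44, 9, 20, 34, 39]… (length divides ord_47(44)).
2 cycles of lengths [46, 1].
Σ(ℓ_i−1) = 47−2 = 45; sign = (−1)^45 = -1.
Check: (44/47) = -1 by Zolotarev.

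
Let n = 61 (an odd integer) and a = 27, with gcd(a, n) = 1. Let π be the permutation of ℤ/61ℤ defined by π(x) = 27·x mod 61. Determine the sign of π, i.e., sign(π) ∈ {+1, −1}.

+1

Start at x=20: 20 → 52 → 1 → 27 → 58 → 41 → 9 → … (one orbit).
7 cycles of lengths [10, 10, 10, 10, 10, 10, 1].
Σ(ℓ_i−1) = 61−7 = 54; sign = (−1)^54 = +1.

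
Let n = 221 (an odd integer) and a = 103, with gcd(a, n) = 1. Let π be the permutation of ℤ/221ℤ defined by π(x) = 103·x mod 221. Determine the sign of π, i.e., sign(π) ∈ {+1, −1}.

Orbit of 103 under x↦103x: [103, 1]… (length divides ord_221(103)).
Decompose π into cycles: lengths [2, 2, 2, 2, 2, 2, 2, 2, 2, 2, 2, 2, 2, 2, 2, 2, 2, 2, 2, 2, 2, 2, 2, 2, 2, 2, 2, 2, 2, 2, 2, 2, 2, 2, 2, 2, 2, 2, 2, 2, 2, 2, 2, 2, 2, 2, 2, 2, 2, 2, 2, 2, 2, 2, 2, 2, 2, 2, 2, 2, 2, 2, 2, 2, 2, 2, 2, 2, 2, 2, 2, 2, 2, 2, 2, 2, 2, 2, 2, 2, 2, 2, 2, 2, 2, 2, 2, 2, 2, 2, 2, 2, 2, 2, 2, 2, 2, 2, 2, 2, 2, 2, 1, 1, 1, 1, 1, 1, 1, 1, 1, 1, 1, 1, 1, 1, 1, 1, 1] (119 cycles, including the fixed point 0).
n − c = 221 − 119 = 102; sign = (−1)^102 = +1.
Check: (103/221) = +1 by Zolotarev.

+1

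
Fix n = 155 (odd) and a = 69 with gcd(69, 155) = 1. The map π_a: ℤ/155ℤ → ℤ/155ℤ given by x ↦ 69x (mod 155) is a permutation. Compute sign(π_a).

+1

Orbit of 1 under x↦69x: [1, 69, 111, 64, 76, 129, 66]… (length divides ord_155(69)).
9 cycles of lengths [30, 30, 30, 30, 15, 15, 2, 2, 1].
9 cycles on 155: each ℓ→(−1)^(ℓ−1), product (−1)^146 = +1.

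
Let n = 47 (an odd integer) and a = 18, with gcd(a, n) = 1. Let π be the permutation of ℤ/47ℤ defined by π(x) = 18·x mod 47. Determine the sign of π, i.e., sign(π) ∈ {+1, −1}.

+1

Start at x=18: 18 → 42 → 4 → 25 → 27 → 16 → 6 → … (one orbit).
Decompose π into cycles: lengths [23, 23, 1] (3 cycles, including the fixed point 0).
With 3 cycles on 47 points, sign = (−1)^{47−3} = +1.
(18|47)_J = +1 (Zolotarev's lemma cross-check).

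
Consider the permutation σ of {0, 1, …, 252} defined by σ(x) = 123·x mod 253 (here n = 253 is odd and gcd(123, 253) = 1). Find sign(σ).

Trace 179: π^k(179) = [179, 6, 232, 200, 59, 173, 27] for k=0..6.
The orbit structure of x ↦ 123x mod 253: 6 orbits of sizes [110, 110, 11, 11, 10, 1].
n − c = 253 − 6 = 247; sign = (−1)^247 = -1.

-1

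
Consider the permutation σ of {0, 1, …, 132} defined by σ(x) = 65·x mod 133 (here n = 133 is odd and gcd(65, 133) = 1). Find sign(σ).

Orbit of 113 under x↦65x: [113, 30, 88, 1, 65, 102]… (length divides ord_133(65)).
The orbit structure of x ↦ 65x mod 133: 24 orbits of sizes [6, 6, 6, 6, 6, 6, 6, 6, 6, 6, 6, 6, 6, 6, 6, 6, 6, 6, 6, 6, 6, 3, 3, 1].
With 24 cycles on 133 points, sign = (−1)^{133−24} = -1.

-1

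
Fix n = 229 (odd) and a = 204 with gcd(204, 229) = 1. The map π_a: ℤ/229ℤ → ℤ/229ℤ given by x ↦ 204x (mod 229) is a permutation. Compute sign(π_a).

Start at x=153: 153 → 68 → 132 → 135 → 60 → 103 → 173 → … (one orbit).
The orbit structure of x ↦ 204x mod 229: 3 orbits of sizes [114, 114, 1].
Σ(ℓ_i−1) = 229−3 = 226; sign = (−1)^226 = +1.

+1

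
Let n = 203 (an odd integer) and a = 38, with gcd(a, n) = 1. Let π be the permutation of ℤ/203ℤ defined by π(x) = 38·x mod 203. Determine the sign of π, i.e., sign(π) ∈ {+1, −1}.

Start at x=16: 16 → 202 → 165 → 180 → 141 → 80 → 198 → … (one orbit).
Decompose π into cycles: lengths [42, 42, 42, 42, 14, 14, 6, 1] (8 cycles, including the fixed point 0).
8 cycles on 203: each ℓ→(−1)^(ℓ−1), product (−1)^195 = -1.
Check: (38/203) = -1 by Zolotarev.

-1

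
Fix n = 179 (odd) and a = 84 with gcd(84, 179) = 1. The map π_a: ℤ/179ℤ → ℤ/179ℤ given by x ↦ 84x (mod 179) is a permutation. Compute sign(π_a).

-1

Orbit of 59 under x↦84x: [59, 123, 129, 96, 9, 40, 138]… (length divides ord_179(84)).
2 cycles of lengths [178, 1].
With 2 cycles on 179 points, sign = (−1)^{179−2} = -1.
Via Zolotarev, sign(π_{84}) = (84|179) = -1.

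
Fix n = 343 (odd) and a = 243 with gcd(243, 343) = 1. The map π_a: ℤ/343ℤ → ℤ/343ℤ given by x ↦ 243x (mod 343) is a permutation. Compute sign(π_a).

Orbit of 187 under x↦243x: [187, 165, 307, 170, 150, 92, 61]… (length divides ord_343(243)).
Cycle type of π: 294 + 42 + 6 + 1; total 4 cycles.
sign(π) = (−1)^{n − #cycles} = (−1)^{343−4} = (−1)^339 = -1.
The Jacobi symbol (243|343) = -1 (Zolotarev) agrees.

-1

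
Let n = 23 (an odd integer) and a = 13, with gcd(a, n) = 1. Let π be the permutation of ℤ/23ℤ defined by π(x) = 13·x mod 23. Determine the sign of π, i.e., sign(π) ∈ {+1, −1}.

+1

Start at x=6: 6 → 9 → 2 → 3 → 16 → 1 → 13 → … (one orbit).
Cycle type of π: 11×2 + 1; total 3 cycles.
With 3 cycles on 23 points, sign = (−1)^{23−3} = +1.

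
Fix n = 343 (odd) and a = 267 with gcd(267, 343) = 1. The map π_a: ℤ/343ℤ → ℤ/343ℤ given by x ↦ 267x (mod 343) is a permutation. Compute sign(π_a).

+1

Orbit of 36 under x↦267x: [36, 8, 78, 246, 169, 190, 309]… (length divides ord_343(267)).
19 cycles of lengths [49, 49, 49, 49, 49, 49, 7, 7, 7, 7, 7, 7, 1, 1, 1, 1, 1, 1, 1].
343 − 19 = 324 transpositions; sign(π) = (−1)^324 = +1.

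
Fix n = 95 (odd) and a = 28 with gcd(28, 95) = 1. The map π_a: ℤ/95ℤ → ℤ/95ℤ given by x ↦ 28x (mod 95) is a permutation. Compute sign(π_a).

-1

Trace 26: π^k(26) = [26, 63, 54, 87, 61, 93, 39] for k=0..6.
The orbit structure of x ↦ 28x mod 95: 6 orbits of sizes [36, 36, 9, 9, 4, 1].
95 − 6 = 89 transpositions; sign(π) = (−1)^89 = -1.
Zolotarev: (28|95) = -1, matching the cycle-count sign.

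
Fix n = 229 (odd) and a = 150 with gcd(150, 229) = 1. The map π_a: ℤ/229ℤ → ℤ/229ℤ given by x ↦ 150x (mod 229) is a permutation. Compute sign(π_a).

Orbit of 56 under x↦150x: [56, 156, 42, 117, 146, 145, 224]… (length divides ord_229(150)).
The orbit structure of x ↦ 150x mod 229: 2 orbits of sizes [228, 1].
Σ(ℓ_i−1) = 229−2 = 227; sign = (−1)^227 = -1.

-1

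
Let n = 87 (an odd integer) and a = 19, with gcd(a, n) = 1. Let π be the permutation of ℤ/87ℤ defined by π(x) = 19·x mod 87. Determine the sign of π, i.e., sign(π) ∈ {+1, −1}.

-1

Start at x=64: 64 → 85 → 49 → 61 → 28 → 10 → 16 → … (one orbit).
The orbit structure of x ↦ 19x mod 87: 6 orbits of sizes [28, 28, 28, 1, 1, 1].
With 6 cycles on 87 points, sign = (−1)^{87−6} = -1.
Zolotarev: (19|87) = -1, matching the cycle-count sign.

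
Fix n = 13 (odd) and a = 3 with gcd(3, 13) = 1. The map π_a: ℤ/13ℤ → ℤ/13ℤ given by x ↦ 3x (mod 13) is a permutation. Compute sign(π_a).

+1

Start at x=3: 3 → 9 → 1 → 3 (one orbit).
Decompose π into cycles: lengths [3, 3, 3, 3, 1] (5 cycles, including the fixed point 0).
13 − 5 = 8 transpositions; sign(π) = (−1)^8 = +1.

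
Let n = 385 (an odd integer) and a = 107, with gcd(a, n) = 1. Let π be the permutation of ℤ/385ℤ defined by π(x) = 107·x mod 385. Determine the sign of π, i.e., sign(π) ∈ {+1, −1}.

+1

Orbit of 36 under x↦107x: [36, 2, 214, 183, 331, 382, 64]… (length divides ord_385(107)).
15 cycles of lengths [60, 60, 60, 60, 30, 30, 20, 20, 12, 12, 10, 4, 3, 3, 1].
Σ(ℓ_i−1) = 385−15 = 370; sign = (−1)^370 = +1.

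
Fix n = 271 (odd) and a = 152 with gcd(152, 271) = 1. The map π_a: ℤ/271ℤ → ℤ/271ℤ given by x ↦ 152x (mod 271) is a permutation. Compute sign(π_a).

Orbit of 146 under x↦152x: [146, 241, 47, 98, 262, 258, 192]… (length divides ord_271(152)).
4 cycles of lengths [90, 90, 90, 1].
With 4 cycles on 271 points, sign = (−1)^{271−4} = -1.
The Jacobi symbol (152|271) = -1 (Zolotarev) agrees.

-1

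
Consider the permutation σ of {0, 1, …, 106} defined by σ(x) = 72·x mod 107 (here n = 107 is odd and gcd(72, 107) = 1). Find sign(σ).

Trace 75: π^k(75) = [75, 50, 69, 46, 102, 68, 81] for k=0..6.
Decompose π into cycles: lengths [106, 1] (2 cycles, including the fixed point 0).
With 2 cycles on 107 points, sign = (−1)^{107−2} = -1.
Via Zolotarev, sign(π_{72}) = (72|107) = -1.

-1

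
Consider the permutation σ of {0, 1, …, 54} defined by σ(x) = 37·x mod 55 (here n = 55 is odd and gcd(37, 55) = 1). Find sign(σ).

Start at x=3: 3 → 1 → 37 → 49 → 53 → 36 → 12 → … (one orbit).
The orbit structure of x ↦ 37x mod 55: 6 orbits of sizes [20, 20, 5, 5, 4, 1].
6 cycles on 55: each ℓ→(−1)^(ℓ−1), product (−1)^49 = -1.
Zolotarev: (37|55) = -1, matching the cycle-count sign.

-1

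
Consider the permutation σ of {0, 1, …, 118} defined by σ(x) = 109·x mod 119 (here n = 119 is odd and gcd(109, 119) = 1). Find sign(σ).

Trace 25: π^k(25) = [25, 107, 1, 109, 100, 71, 4] for k=0..6.
Cycle type of π: 48×2 + 16 + 3×2 + 1; total 6 cycles.
sign(π) = (−1)^{n − #cycles} = (−1)^{119−6} = (−1)^113 = -1.
(109|119)_J = -1 (Zolotarev's lemma cross-check).

-1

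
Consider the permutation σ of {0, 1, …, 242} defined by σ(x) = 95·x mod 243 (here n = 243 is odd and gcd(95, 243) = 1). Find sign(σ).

Start at x=191: 191 → 163 → 176 → 196 → 152 → 103 → 65 → … (one orbit).
Decompose π into cycles: lengths [162, 54, 18, 6, 2, 1] (6 cycles, including the fixed point 0).
With 6 cycles on 243 points, sign = (−1)^{243−6} = -1.

-1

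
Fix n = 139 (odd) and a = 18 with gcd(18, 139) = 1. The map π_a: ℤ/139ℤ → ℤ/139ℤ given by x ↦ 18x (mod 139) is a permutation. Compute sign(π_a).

-1

Orbit of 97 under x↦18x: [97, 78, 14, 113, 88, 55, 17]… (length divides ord_139(18)).
Cycle lengths of π_18 on ℤ/139ℤ: [138, 1]; 2 cycles in total.
2 cycles on 139: each ℓ→(−1)^(ℓ−1), product (−1)^137 = -1.
(18|139)_J = -1 (Zolotarev's lemma cross-check).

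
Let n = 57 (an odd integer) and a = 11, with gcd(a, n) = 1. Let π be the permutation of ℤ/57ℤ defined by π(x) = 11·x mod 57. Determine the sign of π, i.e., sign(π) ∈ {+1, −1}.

Orbit of 11 under x↦11x: [11, 7, 20, 49, 26, 1]… (length divides ord_57(11)).
Decompose π into cycles: lengths [6, 6, 6, 6, 6, 6, 3, 3, 3, 3, 3, 3, 2, 1] (14 cycles, including the fixed point 0).
n − c = 57 − 14 = 43; sign = (−1)^43 = -1.

-1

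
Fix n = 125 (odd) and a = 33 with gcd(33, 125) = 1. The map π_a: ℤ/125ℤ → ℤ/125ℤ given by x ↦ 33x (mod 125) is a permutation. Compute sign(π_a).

-1

Orbit of 61 under x↦33x: [61, 13, 54, 32, 56, 98, 109]… (length divides ord_125(33)).
4 cycles of lengths [100, 20, 4, 1].
125 − 4 = 121 transpositions; sign(π) = (−1)^121 = -1.
(33|125)_J = -1 (Zolotarev's lemma cross-check).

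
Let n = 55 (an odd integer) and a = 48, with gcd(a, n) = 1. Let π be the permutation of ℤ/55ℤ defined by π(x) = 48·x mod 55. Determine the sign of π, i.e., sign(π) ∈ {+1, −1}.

-1

Orbit of 16 under x↦48x: [16, 53, 14, 12, 26, 38, 9]… (length divides ord_55(48)).
6 cycles of lengths [20, 20, 5, 5, 4, 1].
With 6 cycles on 55 points, sign = (−1)^{55−6} = -1.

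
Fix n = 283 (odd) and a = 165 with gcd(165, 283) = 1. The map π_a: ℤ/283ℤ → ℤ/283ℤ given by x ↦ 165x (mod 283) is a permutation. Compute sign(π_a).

+1

Orbit of 165 under x↦165x: [165, 57, 66, 136, 83, 111, 203]… (length divides ord_283(165)).
Cycle lengths of π_165 on ℤ/283ℤ: [141, 141, 1]; 3 cycles in total.
n − c = 283 − 3 = 280; sign = (−1)^280 = +1.
The Jacobi symbol (165|283) = +1 (Zolotarev) agrees.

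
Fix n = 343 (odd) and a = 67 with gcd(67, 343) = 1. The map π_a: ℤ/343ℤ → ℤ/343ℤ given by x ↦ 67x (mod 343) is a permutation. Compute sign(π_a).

+1

Trace 128: π^k(128) = [128, 1, 67, 30, 295, 214, 275] for k=0..6.
π_67 has 31 disjoint cycles with lengths [21, 21, 21, 21, 21, 21, 21, 21, 21, 21, 21, 21, 21, 21, 3, 3, 3, 3, 3, 3, 3, 3, 3, 3, 3, 3, 3, 3, 3, 3, 1] on {0,…,342}.
With 31 cycles on 343 points, sign = (−1)^{343−31} = +1.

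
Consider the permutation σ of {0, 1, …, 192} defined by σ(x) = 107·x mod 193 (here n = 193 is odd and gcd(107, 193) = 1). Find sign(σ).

+1

Start at x=46: 46 → 97 → 150 → 31 → 36 → 185 → 109 → … (one orbit).
Decompose π into cycles: lengths [96, 96, 1] (3 cycles, including the fixed point 0).
Σ(ℓ_i−1) = 193−3 = 190; sign = (−1)^190 = +1.
Check: (107/193) = +1 by Zolotarev.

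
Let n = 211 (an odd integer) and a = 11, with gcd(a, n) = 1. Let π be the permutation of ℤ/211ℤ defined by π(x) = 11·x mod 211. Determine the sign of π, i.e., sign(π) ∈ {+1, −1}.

Trace 184: π^k(184) = [184, 125, 109, 144, 107, 122, 76] for k=0..6.
Cycle type of π: 35×6 + 1; total 7 cycles.
7 cycles on 211: each ℓ→(−1)^(ℓ−1), product (−1)^204 = +1.

+1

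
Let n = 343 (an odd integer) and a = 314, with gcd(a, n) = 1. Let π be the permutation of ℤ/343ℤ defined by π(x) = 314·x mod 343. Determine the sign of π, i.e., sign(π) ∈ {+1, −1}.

Orbit of 286 under x↦314x: [286, 281, 83, 337, 174, 99, 216]… (length divides ord_343(314)).
Decompose π into cycles: lengths [98, 98, 98, 14, 14, 14, 2, 2, 2, 1] (10 cycles, including the fixed point 0).
sign(π) = (−1)^{n − #cycles} = (−1)^{343−10} = (−1)^333 = -1.

-1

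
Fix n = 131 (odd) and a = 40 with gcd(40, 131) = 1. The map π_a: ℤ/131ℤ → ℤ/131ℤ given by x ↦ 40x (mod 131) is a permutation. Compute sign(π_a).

Start at x=126: 126 → 62 → 122 → 33 → 10 → 7 → 18 → … (one orbit).
Cycle lengths of π_40 on ℤ/131ℤ: [130, 1]; 2 cycles in total.
131 − 2 = 129 transpositions; sign(π) = (−1)^129 = -1.
(40|131)_J = -1 (Zolotarev's lemma cross-check).

-1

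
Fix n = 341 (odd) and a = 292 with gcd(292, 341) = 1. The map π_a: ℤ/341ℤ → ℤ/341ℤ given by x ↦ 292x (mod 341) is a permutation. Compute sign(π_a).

+1

Trace 49: π^k(49) = [49, 327, 4, 145, 56, 325, 102] for k=0..6.
Decompose π into cycles: lengths [30, 30, 30, 30, 30, 30, 30, 30, 30, 30, 30, 10, 1] (13 cycles, including the fixed point 0).
13 cycles on 341: each ℓ→(−1)^(ℓ−1), product (−1)^328 = +1.
Zolotarev: (292|341) = +1, matching the cycle-count sign.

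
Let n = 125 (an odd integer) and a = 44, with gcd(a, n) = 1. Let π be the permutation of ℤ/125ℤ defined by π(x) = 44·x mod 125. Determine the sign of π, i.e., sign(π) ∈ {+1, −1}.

+1

Start at x=24: 24 → 56 → 89 → 41 → 54 → 1 → 44 → … (one orbit).
Decompose π into cycles: lengths [50, 50, 10, 10, 2, 2, 1] (7 cycles, including the fixed point 0).
sign(π) = (−1)^{n − #cycles} = (−1)^{125−7} = (−1)^118 = +1.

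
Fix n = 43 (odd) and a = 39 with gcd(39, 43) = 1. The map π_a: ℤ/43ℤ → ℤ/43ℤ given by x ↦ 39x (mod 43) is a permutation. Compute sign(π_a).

-1

Start at x=1: 1 → 39 → 16 → 22 → 41 → 8 → 11 → … (one orbit).
Decompose π into cycles: lengths [14, 14, 14, 1] (4 cycles, including the fixed point 0).
n − c = 43 − 4 = 39; sign = (−1)^39 = -1.
Via Zolotarev, sign(π_{39}) = (39|43) = -1.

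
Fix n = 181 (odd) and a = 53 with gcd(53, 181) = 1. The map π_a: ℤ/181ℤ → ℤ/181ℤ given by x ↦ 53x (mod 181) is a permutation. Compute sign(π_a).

Start at x=67: 67 → 112 → 144 → 30 → 142 → 105 → 135 → … (one orbit).
Decompose π into cycles: lengths [180, 1] (2 cycles, including the fixed point 0).
Σ(ℓ_i−1) = 181−2 = 179; sign = (−1)^179 = -1.

-1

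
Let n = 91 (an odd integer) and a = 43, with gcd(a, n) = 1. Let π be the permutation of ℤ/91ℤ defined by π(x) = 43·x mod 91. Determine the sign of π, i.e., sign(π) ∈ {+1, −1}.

Start at x=64: 64 → 22 → 36 → 1 → 43 → 29 → 64 (one orbit).
Cycle type of π: 6×14 + 1×7; total 21 cycles.
Σ(ℓ_i−1) = 91−21 = 70; sign = (−1)^70 = +1.

+1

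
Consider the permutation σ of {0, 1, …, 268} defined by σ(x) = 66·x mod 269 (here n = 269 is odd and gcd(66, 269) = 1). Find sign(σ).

Start at x=78: 78 → 37 → 21 → 41 → 16 → 249 → 25 → … (one orbit).
5 cycles of lengths [67, 67, 67, 67, 1].
Σ(ℓ_i−1) = 269−5 = 264; sign = (−1)^264 = +1.
(66|269)_J = +1 (Zolotarev's lemma cross-check).

+1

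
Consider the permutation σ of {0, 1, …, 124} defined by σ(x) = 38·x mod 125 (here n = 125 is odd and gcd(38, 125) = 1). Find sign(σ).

-1

Start at x=121: 121 → 98 → 99 → 12 → 81 → 78 → 89 → … (one orbit).
The orbit structure of x ↦ 38x mod 125: 4 orbits of sizes [100, 20, 4, 1].
n − c = 125 − 4 = 121; sign = (−1)^121 = -1.
(38|125)_J = -1 (Zolotarev's lemma cross-check).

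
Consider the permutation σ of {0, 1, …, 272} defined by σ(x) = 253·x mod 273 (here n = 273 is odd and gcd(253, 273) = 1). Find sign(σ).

Orbit of 85 under x↦253x: [85, 211, 148, 43, 232, 1, 253]… (length divides ord_273(253)).
The orbit structure of x ↦ 253x mod 273: 42 orbits of sizes [12, 12, 12, 12, 12, 12, 12, 12, 12, 12, 12, 12, 12, 12, 12, 12, 12, 12, 12, 12, 12, 1, 1, 1, 1, 1, 1, 1, 1, 1, 1, 1, 1, 1, 1, 1, 1, 1, 1, 1, 1, 1].
n − c = 273 − 42 = 231; sign = (−1)^231 = -1.

-1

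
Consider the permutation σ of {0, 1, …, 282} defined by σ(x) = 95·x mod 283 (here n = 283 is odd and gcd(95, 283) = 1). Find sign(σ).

Trace 233: π^k(233) = [233, 61, 135, 90, 60, 40, 121] for k=0..6.
Cycle lengths of π_95 on ℤ/283ℤ: [141, 141, 1]; 3 cycles in total.
Σ(ℓ_i−1) = 283−3 = 280; sign = (−1)^280 = +1.
Zolotarev: (95|283) = +1, matching the cycle-count sign.

+1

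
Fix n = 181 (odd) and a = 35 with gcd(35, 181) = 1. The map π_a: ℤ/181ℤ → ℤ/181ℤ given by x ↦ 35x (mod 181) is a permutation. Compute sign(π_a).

-1

Orbit of 22 under x↦35x: [22, 46, 162, 59, 74, 56, 150]… (length divides ord_181(35)).
Cycle type of π: 20×9 + 1; total 10 cycles.
With 10 cycles on 181 points, sign = (−1)^{181−10} = -1.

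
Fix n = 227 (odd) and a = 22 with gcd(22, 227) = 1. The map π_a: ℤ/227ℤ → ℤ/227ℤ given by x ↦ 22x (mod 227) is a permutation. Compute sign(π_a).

Trace 212: π^k(212) = [212, 124, 4, 88, 120, 143, 195] for k=0..6.
The orbit structure of x ↦ 22x mod 227: 2 orbits of sizes [226, 1].
Σ(ℓ_i−1) = 227−2 = 225; sign = (−1)^225 = -1.
Zolotarev: (22|227) = -1, matching the cycle-count sign.

-1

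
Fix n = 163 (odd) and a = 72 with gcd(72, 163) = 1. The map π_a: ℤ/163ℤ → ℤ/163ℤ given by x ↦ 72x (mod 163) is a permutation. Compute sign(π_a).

-1

Start at x=50: 50 → 14 → 30 → 41 → 18 → 155 → 76 → … (one orbit).
Decompose π into cycles: lengths [162, 1] (2 cycles, including the fixed point 0).
Σ(ℓ_i−1) = 163−2 = 161; sign = (−1)^161 = -1.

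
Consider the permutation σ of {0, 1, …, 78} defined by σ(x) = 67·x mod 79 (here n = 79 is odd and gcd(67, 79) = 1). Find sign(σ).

+1

Start at x=1: 1 → 67 → 65 → 10 → 38 → 18 → 21 → … (one orbit).
Cycle lengths of π_67 on ℤ/79ℤ: [13, 13, 13, 13, 13, 13, 1]; 7 cycles in total.
sign(π) = (−1)^{n − #cycles} = (−1)^{79−7} = (−1)^72 = +1.
Via Zolotarev, sign(π_{67}) = (67|79) = +1.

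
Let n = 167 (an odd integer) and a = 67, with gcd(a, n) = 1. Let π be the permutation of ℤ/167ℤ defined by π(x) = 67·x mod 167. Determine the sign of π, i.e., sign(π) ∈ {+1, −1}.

Start at x=135: 135 → 27 → 139 → 128 → 59 → 112 → 156 → … (one orbit).
2 cycles of lengths [166, 1].
sign(π) = (−1)^{n − #cycles} = (−1)^{167−2} = (−1)^165 = -1.
The Jacobi symbol (67|167) = -1 (Zolotarev) agrees.

-1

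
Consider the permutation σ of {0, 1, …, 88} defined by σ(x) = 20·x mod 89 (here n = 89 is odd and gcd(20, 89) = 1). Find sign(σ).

Orbit of 45 under x↦20x: [45, 10, 22, 84, 78, 47, 50]… (length divides ord_89(20)).
Cycle type of π: 44×2 + 1; total 3 cycles.
n − c = 89 − 3 = 86; sign = (−1)^86 = +1.

+1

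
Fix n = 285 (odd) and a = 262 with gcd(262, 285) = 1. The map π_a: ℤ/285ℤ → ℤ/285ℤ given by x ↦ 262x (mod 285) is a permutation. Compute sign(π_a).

Trace 271: π^k(271) = [271, 37, 4, 193, 121, 67, 169] for k=0..6.
Cycle lengths of π_262 on ℤ/285ℤ: [36, 36, 36, 36, 36, 36, 18, 18, 18, 4, 4, 4, 1, 1, 1]; 15 cycles in total.
15 cycles on 285: each ℓ→(−1)^(ℓ−1), product (−1)^270 = +1.
The Jacobi symbol (262|285) = +1 (Zolotarev) agrees.

+1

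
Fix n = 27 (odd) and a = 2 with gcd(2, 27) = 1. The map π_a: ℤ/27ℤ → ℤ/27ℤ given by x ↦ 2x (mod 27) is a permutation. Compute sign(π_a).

Orbit of 20 under x↦2x: [20, 13, 26, 25, 23, 19, 11]… (length divides ord_27(2)).
π_2 has 4 disjoint cycles with lengths [18, 6, 2, 1] on {0,…,26}.
n − c = 27 − 4 = 23; sign = (−1)^23 = -1.

-1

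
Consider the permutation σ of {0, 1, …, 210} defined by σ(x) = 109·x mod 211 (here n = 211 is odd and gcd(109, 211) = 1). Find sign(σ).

+1

Trace 55: π^k(55) = [55, 87, 199, 169, 64, 13, 151] for k=0..6.
Cycle type of π: 35×6 + 1; total 7 cycles.
n − c = 211 − 7 = 204; sign = (−1)^204 = +1.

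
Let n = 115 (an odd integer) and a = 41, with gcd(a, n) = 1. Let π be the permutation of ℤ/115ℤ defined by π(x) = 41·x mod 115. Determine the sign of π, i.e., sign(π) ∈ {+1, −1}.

+1

Trace 81: π^k(81) = [81, 101, 1, 41, 71, 36, 96] for k=0..6.
Cycle type of π: 11×10 + 1×5; total 15 cycles.
sign(π) = (−1)^{n − #cycles} = (−1)^{115−15} = (−1)^100 = +1.
Zolotarev: (41|115) = +1, matching the cycle-count sign.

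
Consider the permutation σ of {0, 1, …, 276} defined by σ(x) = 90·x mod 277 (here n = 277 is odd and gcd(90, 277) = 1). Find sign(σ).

+1

Start at x=185: 185 → 30 → 207 → 71 → 19 → 48 → 165 → … (one orbit).
Decompose π into cycles: lengths [69, 69, 69, 69, 1] (5 cycles, including the fixed point 0).
With 5 cycles on 277 points, sign = (−1)^{277−5} = +1.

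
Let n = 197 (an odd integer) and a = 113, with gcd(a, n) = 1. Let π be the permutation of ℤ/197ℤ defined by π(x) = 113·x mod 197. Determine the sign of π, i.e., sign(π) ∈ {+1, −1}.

Orbit of 14 under x↦113x: [14, 6, 87, 178, 20, 93, 68]… (length divides ord_197(113)).
The orbit structure of x ↦ 113x mod 197: 8 orbits of sizes [28, 28, 28, 28, 28, 28, 28, 1].
Σ(ℓ_i−1) = 197−8 = 189; sign = (−1)^189 = -1.

-1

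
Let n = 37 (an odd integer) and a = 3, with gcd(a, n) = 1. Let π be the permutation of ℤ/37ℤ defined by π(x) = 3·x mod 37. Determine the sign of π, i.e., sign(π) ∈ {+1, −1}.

Orbit of 33 under x↦3x: [33, 25, 1, 3, 9, 27, 7]… (length divides ord_37(3)).
3 cycles of lengths [18, 18, 1].
sign(π) = (−1)^{n − #cycles} = (−1)^{37−3} = (−1)^34 = +1.

+1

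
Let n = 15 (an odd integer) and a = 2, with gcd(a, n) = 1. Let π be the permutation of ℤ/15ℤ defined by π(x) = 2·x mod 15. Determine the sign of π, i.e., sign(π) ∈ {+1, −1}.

+1

Start at x=4: 4 → 8 → 1 → 2 → 4 (one orbit).
π_2 has 5 disjoint cycles with lengths [4, 4, 4, 2, 1] on {0,…,14}.
15 − 5 = 10 transpositions; sign(π) = (−1)^10 = +1.
Via Zolotarev, sign(π_{2}) = (2|15) = +1.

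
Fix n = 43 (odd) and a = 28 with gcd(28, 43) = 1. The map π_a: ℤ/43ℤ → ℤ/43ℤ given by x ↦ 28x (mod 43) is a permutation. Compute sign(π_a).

Orbit of 19 under x↦28x: [19, 16, 18, 31, 8, 9, 37]… (length divides ord_43(28)).
The orbit structure of x ↦ 28x mod 43: 2 orbits of sizes [42, 1].
43 − 2 = 41 transpositions; sign(π) = (−1)^41 = -1.
(28|43)_J = -1 (Zolotarev's lemma cross-check).

-1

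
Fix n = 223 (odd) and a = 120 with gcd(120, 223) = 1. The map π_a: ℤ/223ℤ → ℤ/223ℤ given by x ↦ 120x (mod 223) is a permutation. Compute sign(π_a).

+1

Orbit of 112 under x↦120x: [112, 60, 64, 98, 164, 56, 30]… (length divides ord_223(120)).
7 cycles of lengths [37, 37, 37, 37, 37, 37, 1].
sign(π) = (−1)^{n − #cycles} = (−1)^{223−7} = (−1)^216 = +1.
Check: (120/223) = +1 by Zolotarev.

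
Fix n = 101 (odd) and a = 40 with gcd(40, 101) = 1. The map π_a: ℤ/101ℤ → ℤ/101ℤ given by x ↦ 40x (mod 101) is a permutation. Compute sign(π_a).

-1

Orbit of 66 under x↦40x: [66, 14, 55, 79, 29, 49, 41]… (length divides ord_101(40)).
Cycle type of π: 100 + 1; total 2 cycles.
sign(π) = (−1)^{n − #cycles} = (−1)^{101−2} = (−1)^99 = -1.
(40|101)_J = -1 (Zolotarev's lemma cross-check).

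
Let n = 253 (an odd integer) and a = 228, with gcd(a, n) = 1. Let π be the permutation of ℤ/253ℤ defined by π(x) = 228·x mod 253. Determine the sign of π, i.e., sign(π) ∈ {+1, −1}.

Start at x=74: 74 → 174 → 204 → 213 → 241 → 47 → 90 → … (one orbit).
π_228 has 5 disjoint cycles with lengths [110, 110, 22, 10, 1] on {0,…,252}.
n − c = 253 − 5 = 248; sign = (−1)^248 = +1.
Zolotarev: (228|253) = +1, matching the cycle-count sign.

+1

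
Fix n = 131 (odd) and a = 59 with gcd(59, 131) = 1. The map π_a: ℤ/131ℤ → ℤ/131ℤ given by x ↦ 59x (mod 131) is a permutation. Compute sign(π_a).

+1

Orbit of 53 under x↦59x: [53, 114, 45, 35, 100, 5, 33]… (length divides ord_131(59)).
3 cycles of lengths [65, 65, 1].
n − c = 131 − 3 = 128; sign = (−1)^128 = +1.
Zolotarev: (59|131) = +1, matching the cycle-count sign.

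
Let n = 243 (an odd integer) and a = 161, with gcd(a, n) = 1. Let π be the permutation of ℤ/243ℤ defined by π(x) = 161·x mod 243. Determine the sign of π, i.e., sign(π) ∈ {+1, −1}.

-1

Trace 163: π^k(163) = [163, 242, 82, 80, 1, 161] for k=0..5.
Decompose π into cycles: lengths [6, 6, 6, 6, 6, 6, 6, 6, 6, 6, 6, 6, 6, 6, 6, 6, 6, 6, 6, 6, 6, 6, 6, 6, 6, 6, 6, 2, 2, 2, 2, 2, 2, 2, 2, 2, 2, 2, 2, 2, 2, 2, 2, 2, 2, 2, 2, 2, 2, 2, 2, 2, 2, 2, 2, 2, 2, 2, 2, 2, 2, 2, 2, 2, 2, 2, 2, 1] (68 cycles, including the fixed point 0).
sign(π) = (−1)^{n − #cycles} = (−1)^{243−68} = (−1)^175 = -1.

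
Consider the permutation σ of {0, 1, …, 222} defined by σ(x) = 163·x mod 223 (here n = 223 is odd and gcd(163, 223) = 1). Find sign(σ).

Start at x=34: 34 → 190 → 196 → 59 → 28 → 104 → 4 → … (one orbit).
Cycle lengths of π_163 on ℤ/223ℤ: [74, 74, 74, 1]; 4 cycles in total.
223 − 4 = 219 transpositions; sign(π) = (−1)^219 = -1.

-1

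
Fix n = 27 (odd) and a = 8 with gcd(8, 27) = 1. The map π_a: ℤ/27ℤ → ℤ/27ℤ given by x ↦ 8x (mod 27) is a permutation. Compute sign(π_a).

Start at x=26: 26 → 19 → 17 → 1 → 8 → 10 → 26 (one orbit).
Cycle lengths of π_8 on ℤ/27ℤ: [6, 6, 6, 2, 2, 2, 2, 1]; 8 cycles in total.
n − c = 27 − 8 = 19; sign = (−1)^19 = -1.

-1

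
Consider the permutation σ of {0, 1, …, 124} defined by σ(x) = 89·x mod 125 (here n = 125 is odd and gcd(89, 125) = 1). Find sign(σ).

+1

Start at x=24: 24 → 11 → 104 → 6 → 34 → 26 → 64 → … (one orbit).
Cycle lengths of π_89 on ℤ/125ℤ: [50, 50, 10, 10, 2, 2, 1]; 7 cycles in total.
125 − 7 = 118 transpositions; sign(π) = (−1)^118 = +1.
Via Zolotarev, sign(π_{89}) = (89|125) = +1.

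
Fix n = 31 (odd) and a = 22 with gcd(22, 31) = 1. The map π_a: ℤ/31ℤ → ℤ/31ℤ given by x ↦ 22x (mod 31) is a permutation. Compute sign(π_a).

-1

Trace 19: π^k(19) = [19, 15, 20, 6, 8, 21, 28] for k=0..6.
π_22 has 2 disjoint cycles with lengths [30, 1] on {0,…,30}.
2 cycles on 31: each ℓ→(−1)^(ℓ−1), product (−1)^29 = -1.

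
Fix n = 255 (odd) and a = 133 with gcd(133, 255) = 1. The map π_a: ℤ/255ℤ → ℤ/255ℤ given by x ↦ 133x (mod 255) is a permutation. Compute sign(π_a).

Start at x=94: 94 → 7 → 166 → 148 → 49 → 142 → 16 → … (one orbit).
The orbit structure of x ↦ 133x mod 255: 21 orbits of sizes [16, 16, 16, 16, 16, 16, 16, 16, 16, 16, 16, 16, 16, 16, 16, 4, 4, 4, 1, 1, 1].
sign(π) = (−1)^{n − #cycles} = (−1)^{255−21} = (−1)^234 = +1.
Via Zolotarev, sign(π_{133}) = (133|255) = +1.

+1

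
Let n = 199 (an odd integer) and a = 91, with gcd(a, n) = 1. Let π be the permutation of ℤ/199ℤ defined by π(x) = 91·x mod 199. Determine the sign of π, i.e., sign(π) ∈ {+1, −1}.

+1

Orbit of 50 under x↦91x: [50, 172, 130, 89, 139, 112, 43]… (length divides ord_199(91)).
Cycle type of π: 99×2 + 1; total 3 cycles.
3 cycles on 199: each ℓ→(−1)^(ℓ−1), product (−1)^196 = +1.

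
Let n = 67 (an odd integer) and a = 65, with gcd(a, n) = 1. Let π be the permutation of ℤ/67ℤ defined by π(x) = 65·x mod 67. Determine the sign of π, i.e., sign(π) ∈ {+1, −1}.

+1

Orbit of 65 under x↦65x: [65, 4, 59, 16, 35, 64, 6]… (length divides ord_67(65)).
Cycle type of π: 33×2 + 1; total 3 cycles.
Σ(ℓ_i−1) = 67−3 = 64; sign = (−1)^64 = +1.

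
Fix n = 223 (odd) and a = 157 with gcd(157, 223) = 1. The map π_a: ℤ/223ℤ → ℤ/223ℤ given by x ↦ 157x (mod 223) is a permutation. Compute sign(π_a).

Orbit of 193 under x↦157x: [193, 196, 221, 132, 208, 98, 222]… (length divides ord_223(157)).
Cycle lengths of π_157 on ℤ/223ℤ: [74, 74, 74, 1]; 4 cycles in total.
4 cycles on 223: each ℓ→(−1)^(ℓ−1), product (−1)^219 = -1.
Via Zolotarev, sign(π_{157}) = (157|223) = -1.

-1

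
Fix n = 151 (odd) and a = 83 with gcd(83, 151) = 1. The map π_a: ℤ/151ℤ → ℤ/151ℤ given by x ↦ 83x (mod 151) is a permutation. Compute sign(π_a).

Start at x=20: 20 → 150 → 68 → 57 → 50 → 73 → 19 → … (one orbit).
4 cycles of lengths [50, 50, 50, 1].
With 4 cycles on 151 points, sign = (−1)^{151−4} = -1.
Via Zolotarev, sign(π_{83}) = (83|151) = -1.

-1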